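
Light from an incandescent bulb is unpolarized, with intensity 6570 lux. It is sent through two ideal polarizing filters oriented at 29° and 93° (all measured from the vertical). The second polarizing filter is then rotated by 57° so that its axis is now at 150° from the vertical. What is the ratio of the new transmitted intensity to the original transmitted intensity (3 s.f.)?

Before rotation:
Unpolarized light through the first polarizer → I₁ = ½ I₀, now polarized at 29°.
I₂ = I₁ cos²(93° − 29°) = 0.5 I₀ · cos²(64°) = 0.09608 I₀.
After rotation:
Unpolarized light through the first polarizer → I₁ = ½ I₀, now polarized at 29°.
Angle between axes 1 and 2: 59°. I₂ = 0.5 I₀ · cos²(59°) = 0.1326 I₀.
Ratio = 0.1326 / 0.09608 = 1.38.

I_new/I_old ≈ 1.38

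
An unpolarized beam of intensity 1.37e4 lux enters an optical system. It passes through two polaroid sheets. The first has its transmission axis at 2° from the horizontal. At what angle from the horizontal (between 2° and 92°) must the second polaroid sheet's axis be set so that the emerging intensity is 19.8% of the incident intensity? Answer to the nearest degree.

θ ≈ 53°

Unpolarized light through the first polarizer → I₁ = ½ I₀, now polarized at 2°.
Need I₂/I₀ = 0.198, so cos²(θ − 2°) = 0.198 / 0.5 = 0.396.
θ − 2° = arccos(√0.396) = 51.0°, giving θ ≈ 2 + 51.0 = 53.0°.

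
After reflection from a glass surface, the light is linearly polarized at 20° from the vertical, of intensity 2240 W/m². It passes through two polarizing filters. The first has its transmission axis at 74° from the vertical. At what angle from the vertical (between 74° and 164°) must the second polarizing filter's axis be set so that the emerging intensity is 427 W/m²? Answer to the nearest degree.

I₁ = I₀ cos²(74° − 20°) = I₀ cos²(54°) = 0.3455 I₀.
Target fraction: 427 / 2240 W/m² = 0.1906 of I₀.
Need I₂/I₀ = 0.1906, so cos²(θ − 74°) = 0.1906 / 0.3455 = 0.5518.
θ − 74° = arccos(√0.5518) = 42.0°, giving θ ≈ 74 + 42.0 = 116.0°.

θ ≈ 116°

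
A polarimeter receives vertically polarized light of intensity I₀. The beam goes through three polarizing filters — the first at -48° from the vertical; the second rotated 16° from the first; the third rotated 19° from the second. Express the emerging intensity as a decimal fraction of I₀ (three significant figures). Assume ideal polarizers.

I₁ = I₀ cos²(-48° − 0°) = I₀ cos²(48°) = 0.4477 I₀.
I₂ = I₁ cos²(16°) = 0.4477 · 0.924 I₀ = 0.4137 I₀.
I₃ = I₂ cos²(19°) = 0.4137 · 0.894 I₀ = 0.3699 I₀.
Transmitted fraction = 0.3699.

≈ 0.370 I₀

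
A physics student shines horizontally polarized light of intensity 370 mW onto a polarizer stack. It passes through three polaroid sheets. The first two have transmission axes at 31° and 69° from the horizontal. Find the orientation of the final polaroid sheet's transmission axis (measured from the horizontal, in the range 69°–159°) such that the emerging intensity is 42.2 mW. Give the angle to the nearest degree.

I₁ = I₀ cos²(31° − 0°) = I₀ cos²(31°) = 0.7347 I₀.
I₂ = I₁ cos²(69° − 31°) = 0.7347 I₀ · cos²(38°) = 0.4562 I₀.
Target fraction: 42.2 / 370 mW = 0.1141 of I₀.
Need I₃/I₀ = 0.1141, so cos²(θ − 69°) = 0.1141 / 0.4562 = 0.25.
θ − 69° = arccos(√0.25) = 60.0°, giving θ ≈ 69 + 60.0 = 129.0°.

θ ≈ 129°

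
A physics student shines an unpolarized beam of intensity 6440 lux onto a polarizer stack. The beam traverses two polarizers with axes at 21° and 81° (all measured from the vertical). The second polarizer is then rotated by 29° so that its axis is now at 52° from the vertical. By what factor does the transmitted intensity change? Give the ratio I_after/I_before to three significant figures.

I_new/I_old ≈ 2.94

Before rotation:
Unpolarized light through the first polarizer → I₁ = ½ I₀, now polarized at 21°.
I₂ = I₁ cos²(81° − 21°) = 0.5 I₀ · cos²(60°) = 0.125 I₀.
After rotation:
Unpolarized light through the first polarizer → I₁ = ½ I₀, now polarized at 21°.
I₂ = I₁ cos²(52° − 21°) = 0.5 I₀ · cos²(31°) = 0.3674 I₀.
Ratio = 0.3674 / 0.125 = 2.939.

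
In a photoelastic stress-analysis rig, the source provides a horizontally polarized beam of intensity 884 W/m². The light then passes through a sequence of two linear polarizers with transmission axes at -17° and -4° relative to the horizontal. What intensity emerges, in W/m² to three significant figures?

I₁ = 884 W/m² · cos²(17°) = 808.4 W/m².
I₂ = I₁ · cos²(13°) = 808.4 · 0.9494 = 767.5 W/m².

I ≈ 768 W/m²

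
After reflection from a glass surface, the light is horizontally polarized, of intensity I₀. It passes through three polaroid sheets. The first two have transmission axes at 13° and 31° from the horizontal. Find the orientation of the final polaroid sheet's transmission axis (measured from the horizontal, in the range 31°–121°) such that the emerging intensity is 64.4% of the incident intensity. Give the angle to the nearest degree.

θ ≈ 61°

I₁ = I₀ cos²(13° − 0°) = I₀ cos²(13°) = 0.9494 I₀.
I₂ = I₁ cos²(31° − 13°) = 0.9494 I₀ · cos²(18°) = 0.8587 I₀.
Need I₃/I₀ = 0.644, so cos²(θ − 31°) = 0.644 / 0.8587 = 0.7499.
θ − 31° = arccos(√0.7499) = 30.0°, giving θ ≈ 31 + 30.0 = 61.0°.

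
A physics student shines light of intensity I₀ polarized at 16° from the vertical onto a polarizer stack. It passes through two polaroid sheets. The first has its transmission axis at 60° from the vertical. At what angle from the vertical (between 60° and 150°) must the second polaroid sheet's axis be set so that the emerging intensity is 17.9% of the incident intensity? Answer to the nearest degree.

I₁ = I₀ cos²(60° − 16°) = I₀ cos²(44°) = 0.5174 I₀.
Need I₂/I₀ = 0.179, so cos²(θ − 60°) = 0.179 / 0.5174 = 0.3459.
θ − 60° = arccos(√0.3459) = 54.0°, giving θ ≈ 60 + 54.0 = 114.0°.

θ ≈ 114°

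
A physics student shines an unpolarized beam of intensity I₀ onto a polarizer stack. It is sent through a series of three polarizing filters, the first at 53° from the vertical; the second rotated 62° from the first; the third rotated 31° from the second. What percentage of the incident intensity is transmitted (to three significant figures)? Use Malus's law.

Unpolarized light through the first polarizer → I₁ = ½ I₀, now polarized at 53°.
I₂ = I₁ cos²(62°) = 0.5 · 0.2204 I₀ = 0.1102 I₀.
I₃ = I₂ cos²(31°) = 0.1102 · 0.7347 I₀ = 0.08097 I₀.
That is 8.097% of the incident intensity.

≈ 8.10%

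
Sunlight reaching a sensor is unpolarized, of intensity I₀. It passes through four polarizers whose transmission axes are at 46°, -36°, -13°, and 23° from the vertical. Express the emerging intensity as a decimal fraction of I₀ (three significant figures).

Unpolarized light through the first polarizer → I₁ = ½ I₀, now polarized at 46°.
I₂ = I₁ cos²(-36° − 46°) = 0.5 I₀ · cos²(82°) = 0.009685 I₀.
I₃ = I₂ cos²(-13° + 36°) = 0.009685 I₀ · cos²(23°) = 0.008206 I₀.
I₄ = I₃ cos²(23° + 13°) = 0.008206 I₀ · cos²(36°) = 0.005371 I₀.
Transmitted fraction = 0.005371.

≈ 0.00537 I₀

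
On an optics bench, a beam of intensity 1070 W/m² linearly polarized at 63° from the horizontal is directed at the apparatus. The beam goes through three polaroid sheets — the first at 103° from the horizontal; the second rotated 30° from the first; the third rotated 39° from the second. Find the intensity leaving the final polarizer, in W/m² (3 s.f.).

I₁ = 1070 W/m² · cos²(40°) = 627.9 W/m².
I₂ = I₁ · cos²(30°) = 627.9 · 0.75 = 470.9 W/m².
I₃ = I₂ · cos²(39°) = 470.9 · 0.604 = 284.4 W/m².

I ≈ 284 W/m²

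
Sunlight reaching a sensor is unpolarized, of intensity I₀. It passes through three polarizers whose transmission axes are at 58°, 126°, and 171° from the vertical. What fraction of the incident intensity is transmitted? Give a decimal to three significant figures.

Unpolarized light through the first polarizer → I₁ = ½ I₀, now polarized at 58°.
I₂ = I₁ cos²(126° − 58°) = 0.5 I₀ · cos²(68°) = 0.07017 I₀.
I₃ = I₂ cos²(171° − 126°) = 0.07017 I₀ · cos²(45°) = 0.03508 I₀.
Transmitted fraction = 0.03508.

≈ 0.0351 I₀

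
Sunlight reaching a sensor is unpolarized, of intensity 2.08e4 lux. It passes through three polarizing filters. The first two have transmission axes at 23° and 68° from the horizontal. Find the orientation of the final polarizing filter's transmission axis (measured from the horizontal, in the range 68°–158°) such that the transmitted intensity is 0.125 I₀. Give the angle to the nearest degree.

θ ≈ 113°

Unpolarized light through the first polarizer → I₁ = ½ I₀, now polarized at 23°.
I₂ = I₁ cos²(68° − 23°) = 0.5 I₀ · cos²(45°) = 0.25 I₀.
Need I₃/I₀ = 0.125, so cos²(θ − 68°) = 0.125 / 0.25 = 0.5.
θ − 68° = arccos(√0.5) = 45.0°, giving θ ≈ 68 + 45.0 = 113.0°.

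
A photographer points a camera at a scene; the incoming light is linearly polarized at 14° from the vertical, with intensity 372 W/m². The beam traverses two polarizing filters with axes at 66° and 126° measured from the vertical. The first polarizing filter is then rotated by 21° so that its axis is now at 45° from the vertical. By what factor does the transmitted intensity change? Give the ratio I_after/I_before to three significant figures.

Before rotation:
By Malus's law, I₁ = I₀ cos²(66° − 14°) = I₀ cos²(52°) = 0.379 I₀.
I₂ = I₁ cos²(126° − 66°) = 0.379 I₀ · cos²(60°) = 0.09476 I₀.
After rotation:
I₁ = I₀ cos²(45° − 14°) = I₀ cos²(31°) = 0.7347 I₀.
I₂ = I₁ cos²(126° − 45°) = 0.7347 I₀ · cos²(81°) = 0.01798 I₀.
Ratio = 0.01798 / 0.09476 = 0.1897.

I_new/I_old ≈ 0.190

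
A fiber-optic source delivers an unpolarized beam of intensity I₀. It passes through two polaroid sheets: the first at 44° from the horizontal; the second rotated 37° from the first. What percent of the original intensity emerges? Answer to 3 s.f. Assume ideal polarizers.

≈ 31.9%

Unpolarized light through the first polarizer → I₁ = ½ I₀, now polarized at 44°.
I₂ = I₁ cos²(37°) = 0.5 · 0.6378 I₀ = 0.3189 I₀.
That is 31.89% of the incident intensity.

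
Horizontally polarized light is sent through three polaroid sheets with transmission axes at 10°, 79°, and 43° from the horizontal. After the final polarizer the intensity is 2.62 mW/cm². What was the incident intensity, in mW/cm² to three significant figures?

I₀ ≈ 32.1 mW/cm²

I₁ = I₀ cos²(10° − 0°) = I₀ cos²(10°) = 0.9698 I₀.
I₂ = I₁ cos²(79° − 10°) = 0.9698 I₀ · cos²(69°) = 0.1246 I₀.
I₃ = I₂ cos²(43° − 79°) = 0.1246 I₀ · cos²(36°) = 0.08152 I₀.
So 2.62 mW/cm² = 0.08152 I₀, giving I₀ = 2.62/0.08152 = 32.14 mW/cm².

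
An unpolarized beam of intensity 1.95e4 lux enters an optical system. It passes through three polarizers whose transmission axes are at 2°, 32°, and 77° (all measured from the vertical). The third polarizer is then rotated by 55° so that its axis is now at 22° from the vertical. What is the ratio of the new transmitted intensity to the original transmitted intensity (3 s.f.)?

I_new/I_old ≈ 1.94

Before rotation:
Unpolarized light through the first polarizer → I₁ = ½ I₀, now polarized at 2°.
I₂ = I₁ cos²(32° − 2°) = 0.5 I₀ · cos²(30°) = 0.375 I₀.
I₃ = I₂ cos²(77° − 32°) = 0.375 I₀ · cos²(45°) = 0.1875 I₀.
After rotation:
Unpolarized light through the first polarizer → I₁ = ½ I₀, now polarized at 2°.
I₂ = I₁ cos²(32° − 2°) = 0.5 I₀ · cos²(30°) = 0.375 I₀.
I₃ = I₂ cos²(22° − 32°) = 0.375 I₀ · cos²(10°) = 0.3637 I₀.
Ratio = 0.3637 / 0.1875 = 1.94.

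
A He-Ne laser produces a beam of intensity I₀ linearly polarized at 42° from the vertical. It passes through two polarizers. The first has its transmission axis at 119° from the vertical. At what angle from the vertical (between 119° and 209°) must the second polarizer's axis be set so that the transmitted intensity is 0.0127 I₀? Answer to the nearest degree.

θ ≈ 179°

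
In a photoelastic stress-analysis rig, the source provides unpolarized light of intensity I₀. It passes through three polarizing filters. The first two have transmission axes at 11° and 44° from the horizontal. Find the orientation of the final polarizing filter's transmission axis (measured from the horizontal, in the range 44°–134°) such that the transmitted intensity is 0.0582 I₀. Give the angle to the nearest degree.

θ ≈ 110°

Unpolarized light through the first polarizer → I₁ = ½ I₀, now polarized at 11°.
I₂ = I₁ cos²(44° − 11°) = 0.5 I₀ · cos²(33°) = 0.3517 I₀.
Need I₃/I₀ = 0.0582, so cos²(θ − 44°) = 0.0582 / 0.3517 = 0.1655.
θ − 44° = arccos(√0.1655) = 66.0°, giving θ ≈ 44 + 66.0 = 110.0°.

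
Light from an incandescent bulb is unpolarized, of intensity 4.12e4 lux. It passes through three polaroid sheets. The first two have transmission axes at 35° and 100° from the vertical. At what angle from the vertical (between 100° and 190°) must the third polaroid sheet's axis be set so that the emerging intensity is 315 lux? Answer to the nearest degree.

Unpolarized light through the first polarizer → I₁ = ½ I₀, now polarized at 35°.
I₂ = I₁ cos²(100° − 35°) = 0.5 I₀ · cos²(65°) = 0.0893 I₀.
Target fraction: 315 / 4.12e4 lux = 0.007646 of I₀.
Need I₃/I₀ = 0.007646, so cos²(θ − 100°) = 0.007646 / 0.0893 = 0.08561.
θ − 100° = arccos(√0.08561) = 73.0°, giving θ ≈ 100 + 73.0 = 173.0°.

θ ≈ 173°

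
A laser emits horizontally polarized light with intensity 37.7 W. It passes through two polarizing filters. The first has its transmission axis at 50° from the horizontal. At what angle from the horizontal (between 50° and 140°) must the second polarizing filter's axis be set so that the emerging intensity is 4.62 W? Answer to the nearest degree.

I₁ = I₀ cos²(50° − 0°) = I₀ cos²(50°) = 0.4132 I₀.
Target fraction: 4.62 / 37.7 W = 0.1225 of I₀.
Need I₂/I₀ = 0.1225, so cos²(θ − 50°) = 0.1225 / 0.4132 = 0.2966.
θ − 50° = arccos(√0.2966) = 57.0°, giving θ ≈ 50 + 57.0 = 107.0°.

θ ≈ 107°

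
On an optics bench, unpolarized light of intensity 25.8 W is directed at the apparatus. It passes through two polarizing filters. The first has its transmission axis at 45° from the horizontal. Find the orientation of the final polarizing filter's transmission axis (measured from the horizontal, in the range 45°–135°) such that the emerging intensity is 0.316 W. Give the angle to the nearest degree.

Unpolarized light through the first polarizer → I₁ = ½ I₀, now polarized at 45°.
Target fraction: 0.316 / 25.8 W = 0.01225 of I₀.
Need I₂/I₀ = 0.01225, so cos²(θ − 45°) = 0.01225 / 0.5 = 0.0245.
θ − 45° = arccos(√0.0245) = 81.0°, giving θ ≈ 45 + 81.0 = 126.0°.

θ ≈ 126°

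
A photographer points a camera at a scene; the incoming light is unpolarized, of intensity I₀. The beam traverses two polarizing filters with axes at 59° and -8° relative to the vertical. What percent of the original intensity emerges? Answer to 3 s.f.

≈ 7.63%

Unpolarized light through the first polarizer → I₁ = ½ I₀, now polarized at 59°.
I₂ = I₁ cos²(-8° − 59°) = 0.5 I₀ · cos²(67°) = 0.07634 I₀.
That is 7.634% of the incident intensity.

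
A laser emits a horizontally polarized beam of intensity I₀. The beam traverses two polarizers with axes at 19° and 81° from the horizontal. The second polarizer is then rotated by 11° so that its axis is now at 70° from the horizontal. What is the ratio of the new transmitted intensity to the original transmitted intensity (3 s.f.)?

Before rotation:
I₁ = I₀ cos²(19° − 0°) = I₀ cos²(19°) = 0.894 I₀.
I₂ = I₁ cos²(81° − 19°) = 0.894 I₀ · cos²(62°) = 0.197 I₀.
After rotation:
I₁ = I₀ cos²(19° − 0°) = I₀ cos²(19°) = 0.894 I₀.
I₂ = I₁ cos²(70° − 19°) = 0.894 I₀ · cos²(51°) = 0.3541 I₀.
Ratio = 0.3541 / 0.197 = 1.797.

I_new/I_old ≈ 1.80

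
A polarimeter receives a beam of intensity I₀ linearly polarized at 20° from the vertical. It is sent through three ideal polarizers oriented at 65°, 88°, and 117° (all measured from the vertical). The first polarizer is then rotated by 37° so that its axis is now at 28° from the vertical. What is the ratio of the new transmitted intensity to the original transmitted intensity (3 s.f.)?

Before rotation:
I₁ = I₀ cos²(65° − 20°) = I₀ cos²(45°) = 0.5 I₀.
I₂ = I₁ cos²(88° − 65°) = 0.5 I₀ · cos²(23°) = 0.4237 I₀.
I₃ = I₂ cos²(117° − 88°) = 0.4237 I₀ · cos²(29°) = 0.3241 I₀.
After rotation:
I₁ = I₀ cos²(28° − 20°) = I₀ cos²(8°) = 0.9806 I₀.
I₂ = I₁ cos²(88° − 28°) = 0.9806 I₀ · cos²(60°) = 0.2452 I₀.
I₃ = I₂ cos²(117° − 88°) = 0.2452 I₀ · cos²(29°) = 0.1875 I₀.
Ratio = 0.1875 / 0.3241 = 0.5787.

I_new/I_old ≈ 0.579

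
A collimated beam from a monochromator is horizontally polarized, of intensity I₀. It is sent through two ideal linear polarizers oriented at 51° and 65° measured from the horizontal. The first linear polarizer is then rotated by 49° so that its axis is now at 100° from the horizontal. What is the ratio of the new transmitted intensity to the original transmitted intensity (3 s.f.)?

I_new/I_old ≈ 0.0543

Before rotation:
I₁ = I₀ cos²(51° − 0°) = I₀ cos²(51°) = 0.396 I₀.
I₂ = I₁ cos²(65° − 51°) = 0.396 I₀ · cos²(14°) = 0.3729 I₀.
After rotation:
I₁ = I₀ cos²(100° − 0°) = I₀ cos²(80°) = 0.03015 I₀.
I₂ = I₁ cos²(65° − 100°) = 0.03015 I₀ · cos²(35°) = 0.02023 I₀.
Ratio = 0.02023 / 0.3729 = 0.05426.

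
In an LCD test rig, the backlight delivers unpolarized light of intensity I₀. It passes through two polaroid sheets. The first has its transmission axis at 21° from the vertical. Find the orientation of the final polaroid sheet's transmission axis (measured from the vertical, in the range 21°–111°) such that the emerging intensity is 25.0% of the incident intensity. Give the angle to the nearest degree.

Unpolarized light through the first polarizer → I₁ = ½ I₀, now polarized at 21°.
Need I₂/I₀ = 0.25, so cos²(θ − 21°) = 0.25 / 0.5 = 0.5.
θ − 21° = arccos(√0.5) = 45.0°, giving θ ≈ 21 + 45.0 = 66.0°.

θ ≈ 66°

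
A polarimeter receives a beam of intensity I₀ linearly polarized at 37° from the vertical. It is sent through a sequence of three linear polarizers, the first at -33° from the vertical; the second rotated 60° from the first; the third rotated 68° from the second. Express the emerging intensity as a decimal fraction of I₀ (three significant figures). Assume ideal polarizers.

I₁ = I₀ cos²(-33° − 37°) = I₀ cos²(70°) = 0.117 I₀.
I₂ = I₁ cos²(60°) = 0.117 · 0.25 I₀ = 0.02924 I₀.
I₃ = I₂ cos²(68°) = 0.02924 · 0.1403 I₀ = 0.004104 I₀.
Transmitted fraction = 0.004104.

≈ 0.00410 I₀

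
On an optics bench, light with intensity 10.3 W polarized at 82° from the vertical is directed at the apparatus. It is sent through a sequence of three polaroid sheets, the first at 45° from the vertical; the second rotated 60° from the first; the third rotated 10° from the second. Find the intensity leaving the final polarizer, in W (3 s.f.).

I₁ = 10.3 W · cos²(37°) = 6.57 W.
I₂ = I₁ · cos²(60°) = 6.57 · 0.25 = 1.642 W.
I₃ = I₂ · cos²(10°) = 1.642 · 0.9698 = 1.593 W.

I ≈ 1.59 W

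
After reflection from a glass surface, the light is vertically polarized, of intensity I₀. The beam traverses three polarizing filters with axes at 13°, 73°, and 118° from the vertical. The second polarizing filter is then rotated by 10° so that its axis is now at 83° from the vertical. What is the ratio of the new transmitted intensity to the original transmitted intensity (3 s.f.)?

Before rotation:
I₁ = I₀ cos²(13° − 0°) = I₀ cos²(13°) = 0.9494 I₀.
I₂ = I₁ cos²(73° − 13°) = 0.9494 I₀ · cos²(60°) = 0.2373 I₀.
I₃ = I₂ cos²(118° − 73°) = 0.2373 I₀ · cos²(45°) = 0.1187 I₀.
After rotation:
I₁ = I₀ cos²(13° − 0°) = I₀ cos²(13°) = 0.9494 I₀.
I₂ = I₁ cos²(83° − 13°) = 0.9494 I₀ · cos²(70°) = 0.1111 I₀.
I₃ = I₂ cos²(118° − 83°) = 0.1111 I₀ · cos²(35°) = 0.07452 I₀.
Ratio = 0.07452 / 0.1187 = 0.6279.

I_new/I_old ≈ 0.628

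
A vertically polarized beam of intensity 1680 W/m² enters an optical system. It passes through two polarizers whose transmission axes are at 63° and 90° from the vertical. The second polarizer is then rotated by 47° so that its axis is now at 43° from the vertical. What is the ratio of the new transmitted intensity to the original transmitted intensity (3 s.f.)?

I_new/I_old ≈ 1.11

Before rotation:
I₁ = I₀ cos²(63° − 0°) = I₀ cos²(63°) = 0.2061 I₀.
I₂ = I₁ cos²(90° − 63°) = 0.2061 I₀ · cos²(27°) = 0.1636 I₀.
After rotation:
I₁ = I₀ cos²(63° − 0°) = I₀ cos²(63°) = 0.2061 I₀.
I₂ = I₁ cos²(43° − 63°) = 0.2061 I₀ · cos²(20°) = 0.182 I₀.
Ratio = 0.182 / 0.1636 = 1.112.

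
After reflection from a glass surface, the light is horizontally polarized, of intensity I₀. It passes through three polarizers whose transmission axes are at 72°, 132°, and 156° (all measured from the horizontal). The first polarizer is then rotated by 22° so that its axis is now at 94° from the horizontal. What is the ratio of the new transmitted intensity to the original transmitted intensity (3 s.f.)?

I_new/I_old ≈ 0.127

Before rotation:
By Malus's law, I₁ = I₀ cos²(72° − 0°) = I₀ cos²(72°) = 0.09549 I₀.
I₂ = I₁ cos²(132° − 72°) = 0.09549 I₀ · cos²(60°) = 0.02387 I₀.
I₃ = I₂ cos²(156° − 132°) = 0.02387 I₀ · cos²(24°) = 0.01992 I₀.
After rotation:
I₁ = I₀ cos²(94° − 0°) = I₀ cos²(86°) = 0.004866 I₀.
I₂ = I₁ cos²(132° − 94°) = 0.004866 I₀ · cos²(38°) = 0.003022 I₀.
I₃ = I₂ cos²(156° − 132°) = 0.003022 I₀ · cos²(24°) = 0.002522 I₀.
Ratio = 0.002522 / 0.01992 = 0.1266.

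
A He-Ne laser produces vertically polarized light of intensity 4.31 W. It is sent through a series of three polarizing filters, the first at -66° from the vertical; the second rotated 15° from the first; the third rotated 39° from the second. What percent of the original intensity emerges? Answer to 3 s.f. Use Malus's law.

≈ 9.32%

By Malus's law, I₁ = 4.31 W · cos²(66°) = 0.713 W.
I₂ = I₁ · cos²(15°) = 0.713 · 0.933 = 0.6653 W.
I₃ = I₂ · cos²(39°) = 0.6653 · 0.604 = 0.4018 W.
That is 9.322% of the incident intensity.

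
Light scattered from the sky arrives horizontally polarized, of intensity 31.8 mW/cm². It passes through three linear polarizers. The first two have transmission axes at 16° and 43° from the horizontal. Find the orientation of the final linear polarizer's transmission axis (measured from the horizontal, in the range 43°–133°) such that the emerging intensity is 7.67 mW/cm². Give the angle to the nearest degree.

I₁ = I₀ cos²(16° − 0°) = I₀ cos²(16°) = 0.924 I₀.
I₂ = I₁ cos²(43° − 16°) = 0.924 I₀ · cos²(27°) = 0.7336 I₀.
Target fraction: 7.67 / 31.8 mW/cm² = 0.2412 of I₀.
Need I₃/I₀ = 0.2412, so cos²(θ − 43°) = 0.2412 / 0.7336 = 0.3288.
θ − 43° = arccos(√0.3288) = 55.0°, giving θ ≈ 43 + 55.0 = 98.0°.

θ ≈ 98°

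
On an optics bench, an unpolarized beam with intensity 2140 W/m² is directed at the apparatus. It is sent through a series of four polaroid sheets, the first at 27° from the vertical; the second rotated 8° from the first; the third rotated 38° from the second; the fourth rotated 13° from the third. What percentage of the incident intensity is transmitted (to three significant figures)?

Unpolarized light through the first polarizer → I₁ = 2140 W/m²/2 = 1070 W/m², polarized at 27°.
I₂ = I₁ · cos²(8°) = 1070 · 0.9806 = 1049 W/m².
I₃ = I₂ · cos²(38°) = 1049 · 0.621 = 651.6 W/m².
I₄ = I₃ · cos²(13°) = 651.6 · 0.9494 = 618.6 W/m².
That is 28.91% of the incident intensity.

≈ 28.9%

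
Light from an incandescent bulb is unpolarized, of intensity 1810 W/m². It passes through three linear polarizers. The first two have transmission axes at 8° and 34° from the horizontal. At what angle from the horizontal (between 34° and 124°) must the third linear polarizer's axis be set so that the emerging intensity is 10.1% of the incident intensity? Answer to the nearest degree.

θ ≈ 94°

Unpolarized light through the first polarizer → I₁ = ½ I₀, now polarized at 8°.
I₂ = I₁ cos²(34° − 8°) = 0.5 I₀ · cos²(26°) = 0.4039 I₀.
Need I₃/I₀ = 0.101, so cos²(θ − 34°) = 0.101 / 0.4039 = 0.2501.
θ − 34° = arccos(√0.2501) = 60.0°, giving θ ≈ 34 + 60.0 = 94.0°.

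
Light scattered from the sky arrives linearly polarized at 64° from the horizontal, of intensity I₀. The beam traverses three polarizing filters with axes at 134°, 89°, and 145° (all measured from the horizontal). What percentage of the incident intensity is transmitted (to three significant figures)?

I₁ = I₀ cos²(134° − 64°) = I₀ cos²(70°) = 0.117 I₀.
I₂ = I₁ cos²(89° − 134°) = 0.117 I₀ · cos²(45°) = 0.05849 I₀.
I₃ = I₂ cos²(145° − 89°) = 0.05849 I₀ · cos²(56°) = 0.01829 I₀.
That is 1.829% of the incident intensity.

≈ 1.83%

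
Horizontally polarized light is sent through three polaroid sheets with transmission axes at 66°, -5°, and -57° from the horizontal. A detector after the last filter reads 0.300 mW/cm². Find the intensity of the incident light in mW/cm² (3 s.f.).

I₀ ≈ 45.1 mW/cm²

By Malus's law, I₁ = I₀ cos²(66° − 0°) = I₀ cos²(66°) = 0.1654 I₀.
I₂ = I₁ cos²(-5° − 66°) = 0.1654 I₀ · cos²(71°) = 0.01754 I₀.
I₃ = I₂ cos²(-57° + 5°) = 0.01754 I₀ · cos²(52°) = 0.006647 I₀.
So 0.300 mW/cm² = 0.006647 I₀, giving I₀ = 0.300/0.006647 = 45.14 mW/cm².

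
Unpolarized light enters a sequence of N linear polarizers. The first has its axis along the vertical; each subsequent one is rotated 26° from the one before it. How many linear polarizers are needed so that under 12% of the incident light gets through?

N = 8

First polarizer halves the unpolarized light: factor 1/2.
Each further stage multiplies by cos²(26°) = 0.8078.
After N polarizers: T = 0.5·0.8078^(N−1). Require T < 0.12 ⇒ N−1 > ln(0.12/0.5)/ln(0.8078) = 6.69, so N−1 ≥ 7 and N = 8.
Check: N=8 gives T = 0.1123 < 0.12; N=7 gives T = 0.139.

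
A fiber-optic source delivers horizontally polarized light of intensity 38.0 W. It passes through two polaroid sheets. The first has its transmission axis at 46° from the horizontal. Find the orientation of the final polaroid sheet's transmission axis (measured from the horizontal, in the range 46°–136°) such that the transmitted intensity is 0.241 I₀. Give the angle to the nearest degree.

θ ≈ 91°

By Malus's law, I₁ = I₀ cos²(46° − 0°) = I₀ cos²(46°) = 0.4826 I₀.
Need I₂/I₀ = 0.241, so cos²(θ − 46°) = 0.241 / 0.4826 = 0.4994.
θ − 46° = arccos(√0.4994) = 45.0°, giving θ ≈ 46 + 45.0 = 91.0°.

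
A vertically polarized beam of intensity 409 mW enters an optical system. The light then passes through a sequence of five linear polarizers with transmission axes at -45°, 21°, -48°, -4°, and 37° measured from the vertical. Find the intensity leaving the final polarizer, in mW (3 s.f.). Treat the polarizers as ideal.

I ≈ 1.28 mW

By Malus's law, I₁ = 409 mW · cos²(45°) = 204.5 mW.
I₂ = I₁ · cos²(66°) = 204.5 · 0.1654 = 33.83 mW.
I₃ = I₂ · cos²(69°) = 33.83 · 0.1284 = 4.345 mW.
I₄ = I₃ · cos²(44°) = 4.345 · 0.5174 = 2.248 mW.
I₅ = I₄ · cos²(41°) = 2.248 · 0.5696 = 1.281 mW.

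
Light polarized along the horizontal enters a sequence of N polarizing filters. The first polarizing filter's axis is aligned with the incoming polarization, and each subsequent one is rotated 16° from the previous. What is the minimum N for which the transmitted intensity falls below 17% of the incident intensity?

N = 24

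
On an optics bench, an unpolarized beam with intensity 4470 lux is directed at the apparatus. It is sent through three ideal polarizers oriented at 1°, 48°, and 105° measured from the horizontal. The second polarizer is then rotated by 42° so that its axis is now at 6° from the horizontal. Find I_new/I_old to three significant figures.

Before rotation:
Unpolarized light through the first polarizer → I₁ = ½ I₀, now polarized at 1°.
I₂ = I₁ cos²(48° − 1°) = 0.5 I₀ · cos²(47°) = 0.2326 I₀.
I₃ = I₂ cos²(105° − 48°) = 0.2326 I₀ · cos²(57°) = 0.06898 I₀.
After rotation:
Unpolarized light through the first polarizer → I₁ = ½ I₀, now polarized at 1°.
I₂ = I₁ cos²(6° − 1°) = 0.5 I₀ · cos²(5°) = 0.4962 I₀.
Angle between axes 2 and 3: 81°. I₃ = 0.4962 I₀ · cos²(81°) = 0.01214 I₀.
Ratio = 0.01214 / 0.06898 = 0.176.

I_new/I_old ≈ 0.176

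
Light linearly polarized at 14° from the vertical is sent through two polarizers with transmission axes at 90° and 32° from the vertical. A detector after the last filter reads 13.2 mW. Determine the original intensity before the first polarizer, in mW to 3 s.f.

I₀ ≈ 803 mW

By Malus's law, I₁ = I₀ cos²(90° − 14°) = I₀ cos²(76°) = 0.05853 I₀.
I₂ = I₁ cos²(32° − 90°) = 0.05853 I₀ · cos²(58°) = 0.01644 I₀.
So 13.2 mW = 0.01644 I₀, giving I₀ = 13.2/0.01644 = 803.2 mW.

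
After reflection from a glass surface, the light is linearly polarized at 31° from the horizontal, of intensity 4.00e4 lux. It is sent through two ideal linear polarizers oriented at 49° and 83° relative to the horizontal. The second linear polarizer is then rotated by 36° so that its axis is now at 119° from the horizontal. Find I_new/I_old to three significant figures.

I_new/I_old ≈ 0.170

Before rotation:
I₁ = I₀ cos²(49° − 31°) = I₀ cos²(18°) = 0.9045 I₀.
I₂ = I₁ cos²(83° − 49°) = 0.9045 I₀ · cos²(34°) = 0.6217 I₀.
After rotation:
I₁ = I₀ cos²(49° − 31°) = I₀ cos²(18°) = 0.9045 I₀.
I₂ = I₁ cos²(119° − 49°) = 0.9045 I₀ · cos²(70°) = 0.1058 I₀.
Ratio = 0.1058 / 0.6217 = 0.1702.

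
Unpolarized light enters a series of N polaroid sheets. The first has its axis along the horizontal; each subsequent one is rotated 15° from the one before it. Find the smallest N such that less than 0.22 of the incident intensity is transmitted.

N = 13

First polarizer halves the unpolarized light: factor 1/2.
Each further stage multiplies by cos²(15°) = 0.933.
After N polarizers: T = 0.5·0.933^(N−1). Require T < 0.22 ⇒ N−1 > ln(0.22/0.5)/ln(0.933) = 11.84, so N−1 ≥ 12 and N = 13.
Check: N=13 gives T = 0.2176 < 0.22; N=12 gives T = 0.2332.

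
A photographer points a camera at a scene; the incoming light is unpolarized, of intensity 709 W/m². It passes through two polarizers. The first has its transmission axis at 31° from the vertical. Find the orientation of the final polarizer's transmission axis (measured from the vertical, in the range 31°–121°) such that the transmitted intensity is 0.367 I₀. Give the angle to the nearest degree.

Unpolarized light through the first polarizer → I₁ = ½ I₀, now polarized at 31°.
Need I₂/I₀ = 0.367, so cos²(θ − 31°) = 0.367 / 0.5 = 0.734.
θ − 31° = arccos(√0.734) = 31.0°, giving θ ≈ 31 + 31.0 = 62.0°.

θ ≈ 62°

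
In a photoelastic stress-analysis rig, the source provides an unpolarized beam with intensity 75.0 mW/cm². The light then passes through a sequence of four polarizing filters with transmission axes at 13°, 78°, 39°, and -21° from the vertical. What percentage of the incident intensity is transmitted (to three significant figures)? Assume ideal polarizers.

Unpolarized light through the first polarizer → I₁ = 75.0 mW/cm²/2 = 37.5 mW/cm², polarized at 13°.
I₂ = I₁ · cos²(65°) = 37.5 · 0.1786 = 6.698 mW/cm².
I₃ = I₂ · cos²(39°) = 6.698 · 0.604 = 4.045 mW/cm².
I₄ = I₃ · cos²(60°) = 4.045 · 0.25 = 1.011 mW/cm².
That is 1.348% of the incident intensity.

≈ 1.35%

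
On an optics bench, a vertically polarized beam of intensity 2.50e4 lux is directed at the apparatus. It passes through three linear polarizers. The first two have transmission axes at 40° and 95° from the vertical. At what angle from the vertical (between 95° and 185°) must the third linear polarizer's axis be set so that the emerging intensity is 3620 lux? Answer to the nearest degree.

θ ≈ 125°

By Malus's law, I₁ = I₀ cos²(40° − 0°) = I₀ cos²(40°) = 0.5868 I₀.
I₂ = I₁ cos²(95° − 40°) = 0.5868 I₀ · cos²(55°) = 0.1931 I₀.
Target fraction: 3620 / 2.50e4 lux = 0.1448 of I₀.
Need I₃/I₀ = 0.1448, so cos²(θ − 95°) = 0.1448 / 0.1931 = 0.75.
θ − 95° = arccos(√0.75) = 30.0°, giving θ ≈ 95 + 30.0 = 125.0°.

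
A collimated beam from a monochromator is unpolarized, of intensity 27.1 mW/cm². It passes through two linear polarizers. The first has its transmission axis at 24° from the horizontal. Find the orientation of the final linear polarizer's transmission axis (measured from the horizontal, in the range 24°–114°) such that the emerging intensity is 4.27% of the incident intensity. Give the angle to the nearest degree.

Unpolarized light through the first polarizer → I₁ = ½ I₀, now polarized at 24°.
Need I₂/I₀ = 0.0427, so cos²(θ − 24°) = 0.0427 / 0.5 = 0.0854.
θ − 24° = arccos(√0.0854) = 73.0°, giving θ ≈ 24 + 73.0 = 97.0°.

θ ≈ 97°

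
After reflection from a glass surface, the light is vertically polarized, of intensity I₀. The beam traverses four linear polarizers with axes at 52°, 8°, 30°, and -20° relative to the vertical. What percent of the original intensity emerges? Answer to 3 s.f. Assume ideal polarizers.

I₁ = I₀ cos²(52° − 0°) = I₀ cos²(52°) = 0.379 I₀.
I₂ = I₁ cos²(8° − 52°) = 0.379 I₀ · cos²(44°) = 0.1961 I₀.
I₃ = I₂ cos²(30° − 8°) = 0.1961 I₀ · cos²(22°) = 0.1686 I₀.
I₄ = I₃ cos²(-20° − 30°) = 0.1686 I₀ · cos²(50°) = 0.06967 I₀.
That is 6.967% of the incident intensity.

≈ 6.97%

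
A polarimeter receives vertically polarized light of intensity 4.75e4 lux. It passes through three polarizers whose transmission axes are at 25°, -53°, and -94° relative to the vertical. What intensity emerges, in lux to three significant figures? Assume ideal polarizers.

I ≈ 961 lux

I₁ = 4.75e4 lux · cos²(25°) = 3.902e+04 lux.
I₂ = I₁ · cos²(78°) = 3.902e+04 · 0.04323 = 1687 lux.
I₃ = I₂ · cos²(41°) = 1687 · 0.5696 = 960.6 lux.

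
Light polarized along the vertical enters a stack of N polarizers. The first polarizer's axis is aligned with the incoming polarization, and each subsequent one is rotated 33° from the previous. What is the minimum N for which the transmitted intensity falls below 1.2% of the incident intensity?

First polarizer is aligned with the polarization: full transmission.
Each further stage multiplies by cos²(33°) = 0.7034.
After N polarizers: T = 0.7034^(N−1). Require T < 0.012 ⇒ N−1 > ln(0.012)/ln(0.7034) = 12.57, so N−1 ≥ 13 and N = 14.
Check: N=14 gives T = 0.01031 < 0.012; N=13 gives T = 0.01466.

N = 14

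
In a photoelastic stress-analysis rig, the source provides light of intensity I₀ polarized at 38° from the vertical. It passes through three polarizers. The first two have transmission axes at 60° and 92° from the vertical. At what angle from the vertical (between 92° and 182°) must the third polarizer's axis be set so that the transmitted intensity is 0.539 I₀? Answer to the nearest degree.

By Malus's law, I₁ = I₀ cos²(60° − 38°) = I₀ cos²(22°) = 0.8597 I₀.
I₂ = I₁ cos²(92° − 60°) = 0.8597 I₀ · cos²(32°) = 0.6183 I₀.
Need I₃/I₀ = 0.539, so cos²(θ − 92°) = 0.539 / 0.6183 = 0.8718.
θ − 92° = arccos(√0.8718) = 21.0°, giving θ ≈ 92 + 21.0 = 113.0°.

θ ≈ 113°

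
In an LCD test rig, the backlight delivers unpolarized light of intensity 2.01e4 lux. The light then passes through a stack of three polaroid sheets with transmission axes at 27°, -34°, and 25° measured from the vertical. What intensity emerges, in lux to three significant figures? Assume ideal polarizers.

Unpolarized light through the first polarizer → I₁ = 2.01e4 lux/2 = 1.005e+04 lux, polarized at 27°.
I₂ = I₁ · cos²(61°) = 1.005e+04 · 0.235 = 2362 lux.
I₃ = I₂ · cos²(59°) = 2362 · 0.2653 = 626.6 lux.

I ≈ 627 lux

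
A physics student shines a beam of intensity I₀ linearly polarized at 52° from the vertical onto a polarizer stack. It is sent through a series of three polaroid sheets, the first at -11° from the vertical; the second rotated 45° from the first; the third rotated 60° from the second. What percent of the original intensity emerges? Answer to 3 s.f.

≈ 2.58%

I₁ = I₀ cos²(-11° − 52°) = I₀ cos²(63°) = 0.2061 I₀.
I₂ = I₁ cos²(45°) = 0.2061 · 0.5 I₀ = 0.1031 I₀.
I₃ = I₂ cos²(60°) = 0.1031 · 0.25 I₀ = 0.02576 I₀.
That is 2.576% of the incident intensity.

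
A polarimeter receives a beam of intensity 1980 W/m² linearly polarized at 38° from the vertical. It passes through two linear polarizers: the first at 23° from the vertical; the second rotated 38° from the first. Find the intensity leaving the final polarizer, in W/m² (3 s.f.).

I₁ = 1980 W/m² · cos²(15°) = 1847 W/m².
I₂ = I₁ · cos²(38°) = 1847 · 0.621 = 1147 W/m².

I ≈ 1150 W/m²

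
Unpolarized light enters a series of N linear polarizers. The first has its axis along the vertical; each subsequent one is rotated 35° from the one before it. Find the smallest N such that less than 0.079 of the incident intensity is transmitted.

N = 6

First polarizer halves the unpolarized light: factor 1/2.
Each further stage multiplies by cos²(35°) = 0.671.
After N polarizers: T = 0.5·0.671^(N−1). Require T < 0.079 ⇒ N−1 > ln(0.079/0.5)/ln(0.671) = 4.62, so N−1 ≥ 5 and N = 6.
Check: N=6 gives T = 0.06802 < 0.079; N=5 gives T = 0.1014.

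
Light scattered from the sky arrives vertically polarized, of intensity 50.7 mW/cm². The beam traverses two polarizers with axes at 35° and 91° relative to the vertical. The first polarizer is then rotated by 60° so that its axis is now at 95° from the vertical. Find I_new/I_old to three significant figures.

I_new/I_old ≈ 0.0360

Before rotation:
By Malus's law, I₁ = I₀ cos²(35° − 0°) = I₀ cos²(35°) = 0.671 I₀.
I₂ = I₁ cos²(91° − 35°) = 0.671 I₀ · cos²(56°) = 0.2098 I₀.
After rotation:
I₁ = I₀ cos²(95° − 0°) = I₀ cos²(85°) = 0.007596 I₀.
I₂ = I₁ cos²(91° − 95°) = 0.007596 I₀ · cos²(4°) = 0.007559 I₀.
Ratio = 0.007559 / 0.2098 = 0.03603.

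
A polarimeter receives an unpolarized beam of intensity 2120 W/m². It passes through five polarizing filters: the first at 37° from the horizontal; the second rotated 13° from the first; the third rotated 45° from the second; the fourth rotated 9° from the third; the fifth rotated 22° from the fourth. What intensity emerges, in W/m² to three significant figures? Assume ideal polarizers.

I ≈ 422 W/m²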